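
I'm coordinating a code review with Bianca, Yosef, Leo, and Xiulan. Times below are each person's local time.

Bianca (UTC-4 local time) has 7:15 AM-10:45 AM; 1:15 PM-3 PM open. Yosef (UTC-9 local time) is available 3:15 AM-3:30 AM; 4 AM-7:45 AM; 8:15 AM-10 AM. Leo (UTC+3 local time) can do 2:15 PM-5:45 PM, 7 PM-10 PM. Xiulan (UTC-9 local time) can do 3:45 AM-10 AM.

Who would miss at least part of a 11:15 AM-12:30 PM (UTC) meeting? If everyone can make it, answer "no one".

Bianca in UTC: 11:15-14:45, 17:15-19:00 (add 4h to convert from UTC-4).
Yosef in UTC: 12:15-12:30, 13:00-16:45, 17:15-19:00 (add 9h to convert from UTC-9).
Leo in UTC: 11:15-14:45, 16:00-19:00 (subtract 3h to convert from UTC+3).
Xiulan in UTC: 12:45-19:00 (add 9h to convert from UTC-9).
Bianca: free for 11:15-12:30. Yosef: not fully free for 11:15-12:30. Leo: free for 11:15-12:30. Xiulan: not fully free for 11:15-12:30.

Xiulan, Yosef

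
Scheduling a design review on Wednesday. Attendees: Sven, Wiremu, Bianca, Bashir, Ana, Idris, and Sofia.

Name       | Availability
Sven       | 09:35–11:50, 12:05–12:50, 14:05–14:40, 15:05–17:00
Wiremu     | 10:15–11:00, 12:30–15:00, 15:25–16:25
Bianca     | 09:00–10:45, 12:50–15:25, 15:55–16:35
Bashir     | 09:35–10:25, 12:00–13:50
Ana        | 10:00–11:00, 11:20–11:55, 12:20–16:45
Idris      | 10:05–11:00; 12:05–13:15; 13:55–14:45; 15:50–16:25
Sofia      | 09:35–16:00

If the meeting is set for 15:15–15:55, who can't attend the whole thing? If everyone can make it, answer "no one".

Bashir, Bianca, Idris, Wiremu

Sven: free for 15:15-15:55. Wiremu: not fully free for 15:15-15:55. Bianca: not fully free for 15:15-15:55. Bashir: not fully free for 15:15-15:55. Ana: free for 15:15-15:55. Idris: not fully free for 15:15-15:55. Sofia: free for 15:15-15:55.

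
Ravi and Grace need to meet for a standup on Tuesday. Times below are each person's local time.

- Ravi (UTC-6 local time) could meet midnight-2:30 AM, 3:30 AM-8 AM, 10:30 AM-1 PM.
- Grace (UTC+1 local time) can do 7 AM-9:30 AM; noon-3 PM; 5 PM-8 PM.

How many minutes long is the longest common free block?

180

Ravi in UTC: 06:00-08:30, 09:30-14:00, 16:30-19:00 (add 6h to convert from UTC-6).
Grace in UTC: 06:00-08:30, 11:00-14:00, 16:00-19:00 (subtract 1h to convert from UTC+1).
Ravi ∩ Grace: 06:00-08:30, 11:00-14:00, 16:30-19:00.
The longest is 11:00-14:00 at 180 minutes.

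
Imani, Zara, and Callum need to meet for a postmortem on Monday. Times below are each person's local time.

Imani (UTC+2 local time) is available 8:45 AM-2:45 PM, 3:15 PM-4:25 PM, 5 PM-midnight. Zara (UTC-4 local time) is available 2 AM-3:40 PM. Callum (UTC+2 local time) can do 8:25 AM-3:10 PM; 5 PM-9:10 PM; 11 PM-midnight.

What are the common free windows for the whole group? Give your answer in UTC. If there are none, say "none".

06:45-12:45, 15:00-19:10

Imani in UTC: 06:45-12:45, 13:15-14:25, 15:00-22:00 (subtract 2h to convert from UTC+2).
Zara in UTC: 06:00-19:40 (add 4h to convert from UTC-4).
Callum in UTC: 06:25-13:10, 15:00-19:10, 21:00-22:00 (subtract 2h to convert from UTC+2).
Imani ∩ Zara: 06:45-12:45, 13:15-14:25, 15:00-19:40.
Imani ∩ Zara ∩ Callum: 06:45-12:45, 15:00-19:10.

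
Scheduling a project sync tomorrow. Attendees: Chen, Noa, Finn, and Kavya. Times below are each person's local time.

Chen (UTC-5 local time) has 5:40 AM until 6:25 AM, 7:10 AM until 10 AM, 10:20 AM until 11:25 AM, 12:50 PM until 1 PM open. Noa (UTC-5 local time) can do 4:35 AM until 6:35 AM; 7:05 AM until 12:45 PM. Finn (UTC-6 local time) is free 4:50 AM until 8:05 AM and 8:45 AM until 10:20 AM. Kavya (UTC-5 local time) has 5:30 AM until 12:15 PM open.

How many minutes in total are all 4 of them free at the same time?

225

Chen in UTC: 10:40-11:25, 12:10-15:00, 15:20-16:25, 17:50-18:00 (add 5h to convert from UTC-5).
Noa in UTC: 09:35-11:35, 12:05-17:45 (add 5h to convert from UTC-5).
Finn in UTC: 10:50-14:05, 14:45-16:20 (add 6h to convert from UTC-6).
Kavya in UTC: 10:30-17:15 (add 5h to convert from UTC-5).
Chen ∩ Noa: 10:40-11:25, 12:10-15:00, 15:20-16:25.
Chen ∩ Noa ∩ Finn: 10:50-11:25, 12:10-14:05, 14:45-15:00, 15:20-16:20.
Chen ∩ Noa ∩ Finn ∩ Kavya: 10:50-11:25, 12:10-14:05, 14:45-15:00, 15:20-16:20.
Summing the common windows: 35 + 115 + 15 + 60 = 225 minutes.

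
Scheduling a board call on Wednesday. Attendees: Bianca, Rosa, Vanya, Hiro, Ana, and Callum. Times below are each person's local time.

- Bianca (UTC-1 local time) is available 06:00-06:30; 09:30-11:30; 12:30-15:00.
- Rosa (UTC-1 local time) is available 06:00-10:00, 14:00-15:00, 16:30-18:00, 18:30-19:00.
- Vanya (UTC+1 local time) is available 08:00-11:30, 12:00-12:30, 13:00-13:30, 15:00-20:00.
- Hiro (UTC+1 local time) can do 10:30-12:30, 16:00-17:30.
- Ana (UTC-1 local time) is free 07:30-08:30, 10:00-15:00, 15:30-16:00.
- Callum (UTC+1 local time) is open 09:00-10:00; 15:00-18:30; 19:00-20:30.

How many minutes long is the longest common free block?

60

Bianca in UTC: 07:00-07:30, 10:30-12:30, 13:30-16:00 (add 1h to convert from UTC-1).
Rosa in UTC: 07:00-11:00, 15:00-16:00, 17:30-19:00, 19:30-20:00 (add 1h to convert from UTC-1).
Vanya in UTC: 07:00-10:30, 11:00-11:30, 12:00-12:30, 14:00-19:00 (subtract 1h to convert from UTC+1).
Hiro in UTC: 09:30-11:30, 15:00-16:30 (subtract 1h to convert from UTC+1).
Ana in UTC: 08:30-09:30, 11:00-16:00, 16:30-17:00 (add 1h to convert from UTC-1).
Callum in UTC: 08:00-09:00, 14:00-17:30, 18:00-19:30 (subtract 1h to convert from UTC+1).
Bianca ∩ Rosa: 07:00-07:30, 10:30-11:00, 15:00-16:00.
Bianca ∩ Rosa ∩ Vanya: 07:00-07:30, 15:00-16:00.
Bianca ∩ Rosa ∩ Vanya ∩ Hiro: 15:00-16:00.
Bianca ∩ Rosa ∩ Vanya ∩ Hiro ∩ Ana: 15:00-16:00.
Bianca ∩ Rosa ∩ Vanya ∩ Hiro ∩ Ana ∩ Callum: 15:00-16:00.
The longest is 15:00-16:00 at 60 minutes.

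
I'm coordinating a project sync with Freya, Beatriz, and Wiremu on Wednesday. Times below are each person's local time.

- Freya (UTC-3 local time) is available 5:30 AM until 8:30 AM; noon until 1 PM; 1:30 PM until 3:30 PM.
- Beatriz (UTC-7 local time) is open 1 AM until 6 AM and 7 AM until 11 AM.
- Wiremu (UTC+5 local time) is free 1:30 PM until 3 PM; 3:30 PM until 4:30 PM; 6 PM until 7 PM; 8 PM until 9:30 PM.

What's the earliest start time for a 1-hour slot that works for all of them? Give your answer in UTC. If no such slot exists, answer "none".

Freya in UTC: 08:30-11:30, 15:00-16:00, 16:30-18:30 (add 3h to convert from UTC-3).
Beatriz in UTC: 08:00-13:00, 14:00-18:00 (add 7h to convert from UTC-7).
Wiremu in UTC: 08:30-10:00, 10:30-11:30, 13:00-14:00, 15:00-16:30 (subtract 5h to convert from UTC+5).
Freya ∩ Beatriz: 08:30-11:30, 15:00-16:00, 16:30-18:00.
Freya ∩ Beatriz ∩ Wiremu: 08:30-10:00, 10:30-11:30, 15:00-16:00.
Those are the intersection windows.
The first common window of at least 60 minutes is 08:30-10:00, so the earliest start is 08:30.

08:30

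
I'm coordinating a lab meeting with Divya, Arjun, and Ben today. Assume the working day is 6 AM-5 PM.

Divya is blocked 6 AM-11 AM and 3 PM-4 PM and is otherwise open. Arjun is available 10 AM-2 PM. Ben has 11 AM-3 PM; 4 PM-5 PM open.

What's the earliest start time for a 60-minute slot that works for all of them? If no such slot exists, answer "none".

11:00

Divya free: 11:00-15:00, 16:00-17:00 (invert busy blocks within the working day).
Arjun free: 10:00-14:00.
Ben free: 11:00-15:00, 16:00-17:00.
Divya ∩ Arjun: 11:00-14:00.
Divya ∩ Arjun ∩ Ben: 11:00-14:00.
Those are the intersection windows.
The first common window of at least 60 minutes is 11:00-14:00, so the earliest start is 11:00.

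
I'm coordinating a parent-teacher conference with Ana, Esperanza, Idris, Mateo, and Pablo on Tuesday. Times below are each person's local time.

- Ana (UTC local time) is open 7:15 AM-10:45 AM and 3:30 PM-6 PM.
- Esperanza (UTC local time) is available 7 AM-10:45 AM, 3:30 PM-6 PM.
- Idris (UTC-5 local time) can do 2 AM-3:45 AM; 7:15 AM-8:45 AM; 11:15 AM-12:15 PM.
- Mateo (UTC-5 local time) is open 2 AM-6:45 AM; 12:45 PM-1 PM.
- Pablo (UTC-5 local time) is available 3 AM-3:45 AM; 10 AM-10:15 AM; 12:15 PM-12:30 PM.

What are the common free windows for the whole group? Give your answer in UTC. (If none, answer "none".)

08:00-08:45

Ana in UTC: 07:15-10:45, 15:30-18:00.
Esperanza in UTC: 07:00-10:45, 15:30-18:00.
Idris in UTC: 07:00-08:45, 12:15-13:45, 16:15-17:15 (add 5h to convert from UTC-5).
Mateo in UTC: 07:00-11:45, 17:45-18:00 (add 5h to convert from UTC-5).
Pablo in UTC: 08:00-08:45, 15:00-15:15, 17:15-17:30 (add 5h to convert from UTC-5).
Ana ∩ Esperanza: 07:15-10:45, 15:30-18:00.
Ana ∩ Esperanza ∩ Idris: 07:15-08:45, 16:15-17:15.
Ana ∩ Esperanza ∩ Idris ∩ Mateo: 07:15-08:45.
Ana ∩ Esperanza ∩ Idris ∩ Mateo ∩ Pablo: 08:00-08:45.
So the common availability across everyone is 08:00-08:45.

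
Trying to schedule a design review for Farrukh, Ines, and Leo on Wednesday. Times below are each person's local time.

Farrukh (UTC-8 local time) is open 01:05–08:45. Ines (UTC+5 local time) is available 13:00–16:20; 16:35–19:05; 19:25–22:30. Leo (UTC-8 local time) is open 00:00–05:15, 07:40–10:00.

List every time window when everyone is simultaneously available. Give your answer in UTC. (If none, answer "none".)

09:05-11:20, 11:35-13:15, 15:40-16:45

Farrukh in UTC: 09:05-16:45 (add 8h to convert from UTC-8).
Ines in UTC: 08:00-11:20, 11:35-14:05, 14:25-17:30 (subtract 5h to convert from UTC+5).
Leo in UTC: 08:00-13:15, 15:40-18:00 (add 8h to convert from UTC-8).
Farrukh ∩ Ines: 09:05-11:20, 11:35-14:05, 14:25-16:45.
Farrukh ∩ Ines ∩ Leo: 09:05-11:20, 11:35-13:15, 15:40-16:45.
Those are the intersection windows.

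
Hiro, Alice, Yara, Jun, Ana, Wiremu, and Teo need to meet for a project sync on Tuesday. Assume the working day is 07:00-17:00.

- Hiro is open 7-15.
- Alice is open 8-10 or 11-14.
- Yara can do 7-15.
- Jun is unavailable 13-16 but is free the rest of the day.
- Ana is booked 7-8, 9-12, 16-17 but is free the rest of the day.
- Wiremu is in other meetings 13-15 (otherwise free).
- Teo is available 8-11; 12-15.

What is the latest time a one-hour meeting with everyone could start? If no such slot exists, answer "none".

12:00

Hiro free: 07:00-15:00.
Alice free: 08:00-10:00, 11:00-14:00.
Yara free: 07:00-15:00.
Jun free: 07:00-13:00, 16:00-17:00 (invert busy blocks within the working day).
Ana free: 08:00-09:00, 12:00-16:00 (invert busy blocks within the working day).
Wiremu free: 07:00-13:00, 15:00-17:00 (invert busy blocks within the working day).
Teo free: 08:00-11:00, 12:00-15:00.
Hiro ∩ Alice: 08:00-10:00, 11:00-14:00.
Hiro ∩ Alice ∩ Yara: 08:00-10:00, 11:00-14:00.
Hiro ∩ Alice ∩ Yara ∩ Jun: 08:00-10:00, 11:00-13:00.
Hiro ∩ Alice ∩ Yara ∩ Jun ∩ Ana: 08:00-09:00, 12:00-13:00.
Hiro ∩ Alice ∩ Yara ∩ Jun ∩ Ana ∩ Wiremu: 08:00-09:00, 12:00-13:00.
Hiro ∩ Alice ∩ Yara ∩ Jun ∩ Ana ∩ Wiremu ∩ Teo: 08:00-09:00, 12:00-13:00.
Those are the intersection windows.
The last common window of at least 60 minutes is 12:00-13:00; a 60-minute meeting can start as late as 12:00 and still end by 13:00.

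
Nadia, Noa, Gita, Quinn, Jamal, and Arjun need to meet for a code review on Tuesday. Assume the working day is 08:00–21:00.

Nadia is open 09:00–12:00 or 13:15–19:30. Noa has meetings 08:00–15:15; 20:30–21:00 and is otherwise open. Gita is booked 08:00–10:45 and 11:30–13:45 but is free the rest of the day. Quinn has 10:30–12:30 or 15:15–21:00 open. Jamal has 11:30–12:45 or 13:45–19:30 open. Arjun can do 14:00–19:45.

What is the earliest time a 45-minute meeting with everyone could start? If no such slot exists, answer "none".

Nadia free: 09:00-12:00, 13:15-19:30.
Noa free: 15:15-20:30 (invert busy blocks within the working day).
Gita free: 10:45-11:30, 13:45-21:00 (invert busy blocks within the working day).
Quinn free: 10:30-12:30, 15:15-21:00.
Jamal free: 11:30-12:45, 13:45-19:30.
Arjun free: 14:00-19:45.
Nadia ∩ Noa: 15:15-19:30.
Nadia ∩ Noa ∩ Gita: 15:15-19:30.
Nadia ∩ Noa ∩ Gita ∩ Quinn: 15:15-19:30.
Nadia ∩ Noa ∩ Gita ∩ Quinn ∩ Jamal: 15:15-19:30.
Nadia ∩ Noa ∩ Gita ∩ Quinn ∩ Jamal ∩ Arjun: 15:15-19:30.
So the common availability across everyone is 15:15-19:30.
The first common window of at least 45 minutes is 15:15-19:30, so the earliest start is 15:15.

15:15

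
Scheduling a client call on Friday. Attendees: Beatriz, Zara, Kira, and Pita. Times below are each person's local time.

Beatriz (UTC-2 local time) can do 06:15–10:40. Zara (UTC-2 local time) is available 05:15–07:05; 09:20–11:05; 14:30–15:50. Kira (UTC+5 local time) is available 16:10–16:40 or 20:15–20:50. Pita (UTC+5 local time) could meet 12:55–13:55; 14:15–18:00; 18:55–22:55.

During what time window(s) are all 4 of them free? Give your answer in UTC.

Beatriz in UTC: 08:15-12:40 (add 2h to convert from UTC-2).
Zara in UTC: 07:15-09:05, 11:20-13:05, 16:30-17:50 (add 2h to convert from UTC-2).
Kira in UTC: 11:10-11:40, 15:15-15:50 (subtract 5h to convert from UTC+5).
Pita in UTC: 07:55-08:55, 09:15-13:00, 13:55-17:55 (subtract 5h to convert from UTC+5).
Beatriz ∩ Zara: 08:15-09:05, 11:20-12:40.
Beatriz ∩ Zara ∩ Kira: 11:20-11:40.
Beatriz ∩ Zara ∩ Kira ∩ Pita: 11:20-11:40.

11:20-11:40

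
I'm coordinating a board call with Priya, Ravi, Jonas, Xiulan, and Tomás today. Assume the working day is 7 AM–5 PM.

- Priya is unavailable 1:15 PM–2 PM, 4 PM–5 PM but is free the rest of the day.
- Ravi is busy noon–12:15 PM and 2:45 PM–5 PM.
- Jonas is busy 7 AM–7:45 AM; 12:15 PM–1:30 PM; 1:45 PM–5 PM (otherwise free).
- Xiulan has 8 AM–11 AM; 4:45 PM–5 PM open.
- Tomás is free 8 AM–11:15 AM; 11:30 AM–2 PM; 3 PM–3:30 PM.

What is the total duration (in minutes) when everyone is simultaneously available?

180

Priya free: 07:00-13:15, 14:00-16:00 (invert busy blocks within the working day).
Ravi free: 07:00-12:00, 12:15-14:45 (invert busy blocks within the working day).
Jonas free: 07:45-12:15, 13:30-13:45 (invert busy blocks within the working day).
Xiulan free: 08:00-11:00, 16:45-17:00.
Tomás free: 08:00-11:15, 11:30-14:00, 15:00-15:30.
Priya ∩ Ravi: 07:00-12:00, 12:15-13:15, 14:00-14:45.
Priya ∩ Ravi ∩ Jonas: 07:45-12:00.
Priya ∩ Ravi ∩ Jonas ∩ Xiulan: 08:00-11:00.
Priya ∩ Ravi ∩ Jonas ∩ Xiulan ∩ Tomás: 08:00-11:00.
That's a single block of 180 minutes.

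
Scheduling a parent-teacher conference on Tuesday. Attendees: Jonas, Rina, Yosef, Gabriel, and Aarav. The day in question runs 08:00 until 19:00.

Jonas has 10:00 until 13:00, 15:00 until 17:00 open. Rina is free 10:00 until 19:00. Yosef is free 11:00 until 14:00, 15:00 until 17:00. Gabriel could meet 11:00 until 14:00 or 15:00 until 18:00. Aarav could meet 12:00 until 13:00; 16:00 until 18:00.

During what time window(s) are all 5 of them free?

Jonas ∩ Rina: 10:00-13:00, 15:00-17:00.
Jonas ∩ Rina ∩ Yosef: 11:00-13:00, 15:00-17:00.
Jonas ∩ Rina ∩ Yosef ∩ Gabriel: 11:00-13:00, 15:00-17:00.
Jonas ∩ Rina ∩ Yosef ∩ Gabriel ∩ Aarav: 12:00-13:00, 16:00-17:00.

12:00-13:00, 16:00-17:00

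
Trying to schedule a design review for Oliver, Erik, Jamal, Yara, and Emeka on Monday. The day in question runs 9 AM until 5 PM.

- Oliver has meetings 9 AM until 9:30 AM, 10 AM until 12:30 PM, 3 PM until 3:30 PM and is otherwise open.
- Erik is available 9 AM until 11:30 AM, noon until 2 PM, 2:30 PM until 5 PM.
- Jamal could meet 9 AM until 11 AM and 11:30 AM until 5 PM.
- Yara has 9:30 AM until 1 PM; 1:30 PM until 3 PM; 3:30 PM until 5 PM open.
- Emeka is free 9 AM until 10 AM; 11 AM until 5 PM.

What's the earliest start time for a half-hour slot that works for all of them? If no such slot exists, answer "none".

09:30

Oliver free: 09:30-10:00, 12:30-15:00, 15:30-17:00 (invert busy blocks within the working day).
Erik free: 09:00-11:30, 12:00-14:00, 14:30-17:00.
Jamal free: 09:00-11:00, 11:30-17:00.
Yara free: 09:30-13:00, 13:30-15:00, 15:30-17:00.
Emeka free: 09:00-10:00, 11:00-17:00.
Oliver ∩ Erik: 09:30-10:00, 12:30-14:00, 14:30-15:00, 15:30-17:00.
Oliver ∩ Erik ∩ Jamal: 09:30-10:00, 12:30-14:00, 14:30-15:00, 15:30-17:00.
Oliver ∩ Erik ∩ Jamal ∩ Yara: 09:30-10:00, 12:30-13:00, 13:30-14:00, 14:30-15:00, 15:30-17:00.
Oliver ∩ Erik ∩ Jamal ∩ Yara ∩ Emeka: 09:30-10:00, 12:30-13:00, 13:30-14:00, 14:30-15:00, 15:30-17:00.
The first common window of at least 30 minutes is 09:30-10:00, so the earliest start is 09:30.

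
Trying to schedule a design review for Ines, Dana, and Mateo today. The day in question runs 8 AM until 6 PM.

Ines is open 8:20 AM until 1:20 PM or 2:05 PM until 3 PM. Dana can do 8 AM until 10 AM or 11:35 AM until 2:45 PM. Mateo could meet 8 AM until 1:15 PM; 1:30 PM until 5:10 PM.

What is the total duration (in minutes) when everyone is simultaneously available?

240

Ines ∩ Dana: 08:20-10:00, 11:35-13:20, 14:05-14:45.
Ines ∩ Dana ∩ Mateo: 08:20-10:00, 11:35-13:15, 14:05-14:45.
Summing the common windows: 100 + 100 + 40 = 240 minutes.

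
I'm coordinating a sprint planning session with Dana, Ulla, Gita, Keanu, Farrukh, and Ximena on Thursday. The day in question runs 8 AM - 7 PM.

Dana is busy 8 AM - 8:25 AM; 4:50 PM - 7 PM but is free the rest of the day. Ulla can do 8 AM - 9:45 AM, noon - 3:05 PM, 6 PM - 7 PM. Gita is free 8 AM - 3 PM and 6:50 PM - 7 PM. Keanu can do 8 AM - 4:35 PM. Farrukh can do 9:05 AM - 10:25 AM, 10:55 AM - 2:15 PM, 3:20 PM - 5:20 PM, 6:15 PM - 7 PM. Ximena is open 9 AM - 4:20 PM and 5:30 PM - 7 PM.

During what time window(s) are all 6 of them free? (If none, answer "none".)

Dana free: 08:25-16:50 (invert busy blocks within the working day).
Ulla free: 08:00-09:45, 12:00-15:05, 18:00-19:00.
Gita free: 08:00-15:00, 18:50-19:00.
Keanu free: 08:00-16:35.
Farrukh free: 09:05-10:25, 10:55-14:15, 15:20-17:20, 18:15-19:00.
Ximena free: 09:00-16:20, 17:30-19:00.
Dana ∩ Ulla: 08:25-09:45, 12:00-15:05.
Dana ∩ Ulla ∩ Gita: 08:25-09:45, 12:00-15:00.
Dana ∩ Ulla ∩ Gita ∩ Keanu: 08:25-09:45, 12:00-15:00.
Dana ∩ Ulla ∩ Gita ∩ Keanu ∩ Farrukh: 09:05-09:45, 12:00-14:15.
Dana ∩ Ulla ∩ Gita ∩ Keanu ∩ Farrukh ∩ Ximena: 09:05-09:45, 12:00-14:15.

09:05-09:45, 12:00-14:15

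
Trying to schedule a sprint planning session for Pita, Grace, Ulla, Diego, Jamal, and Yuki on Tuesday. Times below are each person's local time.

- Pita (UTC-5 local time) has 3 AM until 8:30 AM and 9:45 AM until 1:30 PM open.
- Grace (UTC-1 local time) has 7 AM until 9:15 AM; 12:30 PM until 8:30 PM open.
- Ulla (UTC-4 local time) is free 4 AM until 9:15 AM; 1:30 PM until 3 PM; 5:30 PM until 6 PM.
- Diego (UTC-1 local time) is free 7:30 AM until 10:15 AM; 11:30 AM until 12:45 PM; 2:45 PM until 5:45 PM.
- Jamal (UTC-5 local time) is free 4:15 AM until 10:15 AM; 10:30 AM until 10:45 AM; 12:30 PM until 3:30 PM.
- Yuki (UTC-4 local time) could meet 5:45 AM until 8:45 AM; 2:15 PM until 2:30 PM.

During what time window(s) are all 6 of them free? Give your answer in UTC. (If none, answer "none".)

Pita in UTC: 08:00-13:30, 14:45-18:30 (add 5h to convert from UTC-5).
Grace in UTC: 08:00-10:15, 13:30-21:30 (add 1h to convert from UTC-1).
Ulla in UTC: 08:00-13:15, 17:30-19:00, 21:30-22:00 (add 4h to convert from UTC-4).
Diego in UTC: 08:30-11:15, 12:30-13:45, 15:45-18:45 (add 1h to convert from UTC-1).
Jamal in UTC: 09:15-15:15, 15:30-15:45, 17:30-20:30 (add 5h to convert from UTC-5).
Yuki in UTC: 09:45-12:45, 18:15-18:30 (add 4h to convert from UTC-4).
Pita ∩ Grace: 08:00-10:15, 14:45-18:30.
Pita ∩ Grace ∩ Ulla: 08:00-10:15, 17:30-18:30.
Pita ∩ Grace ∩ Ulla ∩ Diego: 08:30-10:15, 17:30-18:30.
Pita ∩ Grace ∩ Ulla ∩ Diego ∩ Jamal: 09:15-10:15, 17:30-18:30.
Pita ∩ Grace ∩ Ulla ∩ Diego ∩ Jamal ∩ Yuki: 09:45-10:15, 18:15-18:30.
Those are the intersection windows.

09:45-10:15, 18:15-18:30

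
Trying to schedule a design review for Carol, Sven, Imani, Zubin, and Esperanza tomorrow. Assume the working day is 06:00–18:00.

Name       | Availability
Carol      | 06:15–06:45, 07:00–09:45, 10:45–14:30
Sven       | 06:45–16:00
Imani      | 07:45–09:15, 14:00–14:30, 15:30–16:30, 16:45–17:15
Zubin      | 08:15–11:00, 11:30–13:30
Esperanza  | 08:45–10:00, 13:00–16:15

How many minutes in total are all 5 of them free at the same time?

Carol ∩ Sven: 07:00-09:45, 10:45-14:30.
Carol ∩ Sven ∩ Imani: 07:45-09:15, 14:00-14:30.
Carol ∩ Sven ∩ Imani ∩ Zubin: 08:15-09:15.
Carol ∩ Sven ∩ Imani ∩ Zubin ∩ Esperanza: 08:45-09:15.
That's a single block of 30 minutes.

30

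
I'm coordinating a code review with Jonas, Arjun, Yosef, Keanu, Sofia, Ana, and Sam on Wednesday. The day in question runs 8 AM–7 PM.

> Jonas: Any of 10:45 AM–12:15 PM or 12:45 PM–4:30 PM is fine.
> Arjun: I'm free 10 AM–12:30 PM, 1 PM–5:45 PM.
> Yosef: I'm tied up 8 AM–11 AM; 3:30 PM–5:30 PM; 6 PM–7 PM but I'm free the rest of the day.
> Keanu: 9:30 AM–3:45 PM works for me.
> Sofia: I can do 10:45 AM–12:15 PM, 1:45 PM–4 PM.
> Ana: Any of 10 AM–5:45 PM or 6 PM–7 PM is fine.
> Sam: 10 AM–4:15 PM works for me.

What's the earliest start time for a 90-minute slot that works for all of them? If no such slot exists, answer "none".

Jonas free: 10:45-12:15, 12:45-16:30.
Arjun free: 10:00-12:30, 13:00-17:45.
Yosef free: 11:00-15:30, 17:30-18:00 (invert busy blocks within the working day).
Keanu free: 09:30-15:45.
Sofia free: 10:45-12:15, 13:45-16:00.
Ana free: 10:00-17:45, 18:00-19:00.
Sam free: 10:00-16:15.
Jonas ∩ Arjun: 10:45-12:15, 13:00-16:30.
Jonas ∩ Arjun ∩ Yosef: 11:00-12:15, 13:00-15:30.
Jonas ∩ Arjun ∩ Yosef ∩ Keanu: 11:00-12:15, 13:00-15:30.
Jonas ∩ Arjun ∩ Yosef ∩ Keanu ∩ Sofia: 11:00-12:15, 13:45-15:30.
Jonas ∩ Arjun ∩ Yosef ∩ Keanu ∩ Sofia ∩ Ana: 11:00-12:15, 13:45-15:30.
Jonas ∩ Arjun ∩ Yosef ∩ Keanu ∩ Sofia ∩ Ana ∩ Sam: 11:00-12:15, 13:45-15:30.
The first common window of at least 90 minutes is 13:45-15:30, so the earliest start is 13:45.

13:45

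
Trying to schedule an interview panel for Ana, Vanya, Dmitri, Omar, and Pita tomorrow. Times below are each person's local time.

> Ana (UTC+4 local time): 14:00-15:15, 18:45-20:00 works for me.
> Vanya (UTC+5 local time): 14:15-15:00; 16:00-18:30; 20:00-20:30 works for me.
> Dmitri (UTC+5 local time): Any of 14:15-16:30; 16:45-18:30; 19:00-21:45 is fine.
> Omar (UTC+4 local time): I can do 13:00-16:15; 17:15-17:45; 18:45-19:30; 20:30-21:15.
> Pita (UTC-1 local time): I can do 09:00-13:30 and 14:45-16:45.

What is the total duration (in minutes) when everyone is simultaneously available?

Ana in UTC: 10:00-11:15, 14:45-16:00 (subtract 4h to convert from UTC+4).
Vanya in UTC: 09:15-10:00, 11:00-13:30, 15:00-15:30 (subtract 5h to convert from UTC+5).
Dmitri in UTC: 09:15-11:30, 11:45-13:30, 14:00-16:45 (subtract 5h to convert from UTC+5).
Omar in UTC: 09:00-12:15, 13:15-13:45, 14:45-15:30, 16:30-17:15 (subtract 4h to convert from UTC+4).
Pita in UTC: 10:00-14:30, 15:45-17:45 (add 1h to convert from UTC-1).
Ana ∩ Vanya: 11:00-11:15, 15:00-15:30.
Ana ∩ Vanya ∩ Dmitri: 11:00-11:15, 15:00-15:30.
Ana ∩ Vanya ∩ Dmitri ∩ Omar: 11:00-11:15, 15:00-15:30.
Ana ∩ Vanya ∩ Dmitri ∩ Omar ∩ Pita: 11:00-11:15.
Those are the intersection windows.
That's a single block of 15 minutes.

15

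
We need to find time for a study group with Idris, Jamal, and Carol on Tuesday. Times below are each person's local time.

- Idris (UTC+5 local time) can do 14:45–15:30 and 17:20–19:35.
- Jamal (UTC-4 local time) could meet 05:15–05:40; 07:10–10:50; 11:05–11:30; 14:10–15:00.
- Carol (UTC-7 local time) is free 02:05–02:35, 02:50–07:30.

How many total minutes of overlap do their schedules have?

130

Idris in UTC: 09:45-10:30, 12:20-14:35 (subtract 5h to convert from UTC+5).
Jamal in UTC: 09:15-09:40, 11:10-14:50, 15:05-15:30, 18:10-19:00 (add 4h to convert from UTC-4).
Carol in UTC: 09:05-09:35, 09:50-14:30 (add 7h to convert from UTC-7).
Idris ∩ Jamal: 12:20-14:35.
Idris ∩ Jamal ∩ Carol: 12:20-14:30.
That's a single block of 130 minutes.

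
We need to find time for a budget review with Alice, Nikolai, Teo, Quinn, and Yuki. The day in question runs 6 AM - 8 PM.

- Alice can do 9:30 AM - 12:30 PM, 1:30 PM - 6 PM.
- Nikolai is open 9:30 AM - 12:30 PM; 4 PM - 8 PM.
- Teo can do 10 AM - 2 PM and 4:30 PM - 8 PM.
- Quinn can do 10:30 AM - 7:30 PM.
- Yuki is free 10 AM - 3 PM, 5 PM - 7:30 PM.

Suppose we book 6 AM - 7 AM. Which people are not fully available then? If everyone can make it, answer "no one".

Alice, Nikolai, Quinn, Teo, Yuki

Alice: not fully free for 06:00-07:00. Nikolai: not fully free for 06:00-07:00. Teo: not fully free for 06:00-07:00. Quinn: not fully free for 06:00-07:00. Yuki: not fully free for 06:00-07:00.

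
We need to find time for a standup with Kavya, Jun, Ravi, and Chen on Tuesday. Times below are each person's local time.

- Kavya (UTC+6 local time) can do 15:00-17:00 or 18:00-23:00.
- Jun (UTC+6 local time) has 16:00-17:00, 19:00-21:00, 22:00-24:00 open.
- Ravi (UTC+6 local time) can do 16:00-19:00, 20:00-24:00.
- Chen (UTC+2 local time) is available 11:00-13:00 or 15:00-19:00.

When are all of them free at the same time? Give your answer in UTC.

10:00-11:00, 14:00-15:00, 16:00-17:00

Kavya in UTC: 09:00-11:00, 12:00-17:00 (subtract 6h to convert from UTC+6).
Jun in UTC: 10:00-11:00, 13:00-15:00, 16:00-18:00 (subtract 6h to convert from UTC+6).
Ravi in UTC: 10:00-13:00, 14:00-18:00 (subtract 6h to convert from UTC+6).
Chen in UTC: 09:00-11:00, 13:00-17:00 (subtract 2h to convert from UTC+2).
Kavya ∩ Jun: 10:00-11:00, 13:00-15:00, 16:00-17:00.
Kavya ∩ Jun ∩ Ravi: 10:00-11:00, 14:00-15:00, 16:00-17:00.
Kavya ∩ Jun ∩ Ravi ∩ Chen: 10:00-11:00, 14:00-15:00, 16:00-17:00.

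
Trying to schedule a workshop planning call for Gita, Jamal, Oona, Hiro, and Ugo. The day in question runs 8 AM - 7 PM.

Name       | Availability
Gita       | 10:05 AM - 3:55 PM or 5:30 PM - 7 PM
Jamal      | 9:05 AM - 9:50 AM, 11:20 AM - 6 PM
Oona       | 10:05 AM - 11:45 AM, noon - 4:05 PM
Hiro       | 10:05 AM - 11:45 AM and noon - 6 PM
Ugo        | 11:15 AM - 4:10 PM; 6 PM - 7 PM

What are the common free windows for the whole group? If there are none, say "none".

11:20-11:45, 12:00-15:55

Gita ∩ Jamal: 11:20-15:55, 17:30-18:00.
Gita ∩ Jamal ∩ Oona: 11:20-11:45, 12:00-15:55.
Gita ∩ Jamal ∩ Oona ∩ Hiro: 11:20-11:45, 12:00-15:55.
Gita ∩ Jamal ∩ Oona ∩ Hiro ∩ Ugo: 11:20-11:45, 12:00-15:55.
Those are the intersection windows.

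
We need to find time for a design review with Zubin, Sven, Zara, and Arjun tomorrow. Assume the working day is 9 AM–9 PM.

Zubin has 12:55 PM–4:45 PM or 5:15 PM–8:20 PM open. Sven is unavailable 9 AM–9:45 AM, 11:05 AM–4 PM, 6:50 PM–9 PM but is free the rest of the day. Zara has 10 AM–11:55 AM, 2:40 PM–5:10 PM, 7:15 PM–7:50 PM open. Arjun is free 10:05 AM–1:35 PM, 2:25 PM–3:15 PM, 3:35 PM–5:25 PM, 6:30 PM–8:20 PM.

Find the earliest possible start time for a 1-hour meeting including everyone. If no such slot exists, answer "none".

Zubin free: 12:55-16:45, 17:15-20:20.
Sven free: 09:45-11:05, 16:00-18:50 (invert busy blocks within the working day).
Zara free: 10:00-11:55, 14:40-17:10, 19:15-19:50.
Arjun free: 10:05-13:35, 14:25-15:15, 15:35-17:25, 18:30-20:20.
Zubin ∩ Sven: 16:00-16:45, 17:15-18:50.
Zubin ∩ Sven ∩ Zara: 16:00-16:45.
Zubin ∩ Sven ∩ Zara ∩ Arjun: 16:00-16:45.
Those are the intersection windows.
No common window is at least 60 minutes long.

none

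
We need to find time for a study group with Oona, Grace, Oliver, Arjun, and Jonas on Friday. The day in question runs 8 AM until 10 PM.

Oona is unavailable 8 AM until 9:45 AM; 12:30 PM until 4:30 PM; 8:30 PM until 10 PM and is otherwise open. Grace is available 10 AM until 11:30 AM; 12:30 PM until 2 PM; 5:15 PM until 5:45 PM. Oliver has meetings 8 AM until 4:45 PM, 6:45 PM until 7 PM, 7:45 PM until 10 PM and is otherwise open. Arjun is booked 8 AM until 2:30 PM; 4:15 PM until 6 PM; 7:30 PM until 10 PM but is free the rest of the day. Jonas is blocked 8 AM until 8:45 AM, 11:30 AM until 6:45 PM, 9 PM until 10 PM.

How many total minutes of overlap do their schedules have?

0

Oona free: 09:45-12:30, 16:30-20:30 (invert busy blocks within the working day).
Grace free: 10:00-11:30, 12:30-14:00, 17:15-17:45.
Oliver free: 16:45-18:45, 19:00-19:45 (invert busy blocks within the working day).
Arjun free: 14:30-16:15, 18:00-19:30 (invert busy blocks within the working day).
Jonas free: 08:45-11:30, 18:45-21:00 (invert busy blocks within the working day).
Oona ∩ Grace: 10:00-11:30, 17:15-17:45.
Oona ∩ Grace ∩ Oliver: 17:15-17:45.
Oona ∩ Grace ∩ Oliver ∩ Arjun: ∅.
Oona ∩ Grace ∩ Oliver ∩ Arjun ∩ Jonas: ∅.
There is no time when everyone is free.
There is no common window, so the total is 0 minutes.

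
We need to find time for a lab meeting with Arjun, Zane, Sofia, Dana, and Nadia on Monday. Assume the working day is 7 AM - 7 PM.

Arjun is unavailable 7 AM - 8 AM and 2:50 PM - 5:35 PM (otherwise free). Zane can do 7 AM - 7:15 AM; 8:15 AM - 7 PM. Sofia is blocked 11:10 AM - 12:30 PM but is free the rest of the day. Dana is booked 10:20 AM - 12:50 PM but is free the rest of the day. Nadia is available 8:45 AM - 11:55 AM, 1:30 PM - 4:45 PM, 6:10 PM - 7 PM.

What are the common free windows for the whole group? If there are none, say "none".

08:45-10:20, 13:30-14:50, 18:10-19:00

Arjun free: 08:00-14:50, 17:35-19:00 (invert busy blocks within the working day).
Zane free: 07:00-07:15, 08:15-19:00.
Sofia free: 07:00-11:10, 12:30-19:00 (invert busy blocks within the working day).
Dana free: 07:00-10:20, 12:50-19:00 (invert busy blocks within the working day).
Nadia free: 08:45-11:55, 13:30-16:45, 18:10-19:00.
Arjun ∩ Zane: 08:15-14:50, 17:35-19:00.
Arjun ∩ Zane ∩ Sofia: 08:15-11:10, 12:30-14:50, 17:35-19:00.
Arjun ∩ Zane ∩ Sofia ∩ Dana: 08:15-10:20, 12:50-14:50, 17:35-19:00.
Arjun ∩ Zane ∩ Sofia ∩ Dana ∩ Nadia: 08:45-10:20, 13:30-14:50, 18:10-19:00.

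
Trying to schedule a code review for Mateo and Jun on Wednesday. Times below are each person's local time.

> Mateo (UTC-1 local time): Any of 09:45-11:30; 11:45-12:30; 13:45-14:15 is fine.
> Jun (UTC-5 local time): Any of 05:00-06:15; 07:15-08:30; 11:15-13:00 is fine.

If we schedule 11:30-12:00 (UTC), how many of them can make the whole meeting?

Mateo in UTC: 10:45-12:30, 12:45-13:30, 14:45-15:15 (add 1h to convert from UTC-1).
Jun in UTC: 10:00-11:15, 12:15-13:30, 16:15-18:00 (add 5h to convert from UTC-5).
Mateo can make the full 11:30-12:00 slot — that's 1.

1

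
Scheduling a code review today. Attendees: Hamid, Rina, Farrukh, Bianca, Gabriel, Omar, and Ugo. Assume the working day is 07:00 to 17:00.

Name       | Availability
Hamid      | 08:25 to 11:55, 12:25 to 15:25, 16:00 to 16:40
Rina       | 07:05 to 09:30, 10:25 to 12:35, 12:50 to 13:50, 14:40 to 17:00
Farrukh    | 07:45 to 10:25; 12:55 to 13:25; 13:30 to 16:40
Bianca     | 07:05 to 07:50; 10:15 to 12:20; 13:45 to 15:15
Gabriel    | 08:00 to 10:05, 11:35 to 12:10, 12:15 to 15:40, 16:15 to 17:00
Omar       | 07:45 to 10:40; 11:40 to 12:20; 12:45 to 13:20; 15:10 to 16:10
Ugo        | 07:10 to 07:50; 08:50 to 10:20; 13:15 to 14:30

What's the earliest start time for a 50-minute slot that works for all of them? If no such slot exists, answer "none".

Hamid ∩ Rina: 08:25-09:30, 10:25-11:55, 12:25-12:35, 12:50-13:50, 14:40-15:25, 16:00-16:40.
Hamid ∩ Rina ∩ Farrukh: 08:25-09:30, 12:55-13:25, 13:30-13:50, 14:40-15:25, 16:00-16:40.
Hamid ∩ Rina ∩ Farrukh ∩ Bianca: 13:45-13:50, 14:40-15:15.
Hamid ∩ Rina ∩ Farrukh ∩ Bianca ∩ Gabriel: 13:45-13:50, 14:40-15:15.
Hamid ∩ Rina ∩ Farrukh ∩ Bianca ∩ Gabriel ∩ Omar: 15:10-15:15.
Hamid ∩ Rina ∩ Farrukh ∩ Bianca ∩ Gabriel ∩ Omar ∩ Ugo: ∅.
There is no time when everyone is free.
No common window is at least 50 minutes long.

none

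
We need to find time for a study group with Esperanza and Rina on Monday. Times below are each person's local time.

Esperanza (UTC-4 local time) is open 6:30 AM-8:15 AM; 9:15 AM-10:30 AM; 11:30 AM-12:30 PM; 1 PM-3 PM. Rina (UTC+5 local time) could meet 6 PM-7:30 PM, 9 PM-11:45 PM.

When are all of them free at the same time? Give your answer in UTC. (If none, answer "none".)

Esperanza in UTC: 10:30-12:15, 13:15-14:30, 15:30-16:30, 17:00-19:00 (add 4h to convert from UTC-4).
Rina in UTC: 13:00-14:30, 16:00-18:45 (subtract 5h to convert from UTC+5).
Esperanza ∩ Rina: 13:15-14:30, 16:00-16:30, 17:00-18:45.
Those are the intersection windows.

13:15-14:30, 16:00-16:30, 17:00-18:45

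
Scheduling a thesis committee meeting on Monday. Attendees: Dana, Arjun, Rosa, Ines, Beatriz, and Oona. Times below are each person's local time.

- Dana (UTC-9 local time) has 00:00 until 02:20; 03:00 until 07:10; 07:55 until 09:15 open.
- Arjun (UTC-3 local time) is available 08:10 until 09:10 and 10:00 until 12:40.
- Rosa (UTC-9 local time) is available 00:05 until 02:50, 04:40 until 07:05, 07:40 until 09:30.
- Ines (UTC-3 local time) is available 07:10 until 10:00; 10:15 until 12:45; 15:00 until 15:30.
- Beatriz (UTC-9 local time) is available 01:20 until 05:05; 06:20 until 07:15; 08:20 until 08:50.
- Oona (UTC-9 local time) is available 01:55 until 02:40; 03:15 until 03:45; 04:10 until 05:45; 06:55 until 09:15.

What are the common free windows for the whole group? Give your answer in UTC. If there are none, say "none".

Dana in UTC: 09:00-11:20, 12:00-16:10, 16:55-18:15 (add 9h to convert from UTC-9).
Arjun in UTC: 11:10-12:10, 13:00-15:40 (add 3h to convert from UTC-3).
Rosa in UTC: 09:05-11:50, 13:40-16:05, 16:40-18:30 (add 9h to convert from UTC-9).
Ines in UTC: 10:10-13:00, 13:15-15:45, 18:00-18:30 (add 3h to convert from UTC-3).
Beatriz in UTC: 10:20-14:05, 15:20-16:15, 17:20-17:50 (add 9h to convert from UTC-9).
Oona in UTC: 10:55-11:40, 12:15-12:45, 13:10-14:45, 15:55-18:15 (add 9h to convert from UTC-9).
Dana ∩ Arjun: 11:10-11:20, 12:00-12:10, 13:00-15:40.
Dana ∩ Arjun ∩ Rosa: 11:10-11:20, 13:40-15:40.
Dana ∩ Arjun ∩ Rosa ∩ Ines: 11:10-11:20, 13:40-15:40.
Dana ∩ Arjun ∩ Rosa ∩ Ines ∩ Beatriz: 11:10-11:20, 13:40-14:05, 15:20-15:40.
Dana ∩ Arjun ∩ Rosa ∩ Ines ∩ Beatriz ∩ Oona: 11:10-11:20, 13:40-14:05.

11:10-11:20, 13:40-14:05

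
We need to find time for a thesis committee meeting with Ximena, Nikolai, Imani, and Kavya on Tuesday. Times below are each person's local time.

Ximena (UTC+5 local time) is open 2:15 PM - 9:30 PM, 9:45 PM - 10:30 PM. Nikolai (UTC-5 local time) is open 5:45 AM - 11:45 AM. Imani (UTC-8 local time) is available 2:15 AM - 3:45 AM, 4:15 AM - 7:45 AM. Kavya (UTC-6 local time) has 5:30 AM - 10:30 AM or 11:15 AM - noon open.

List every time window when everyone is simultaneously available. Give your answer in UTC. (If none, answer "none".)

Ximena in UTC: 09:15-16:30, 16:45-17:30 (subtract 5h to convert from UTC+5).
Nikolai in UTC: 10:45-16:45 (add 5h to convert from UTC-5).
Imani in UTC: 10:15-11:45, 12:15-15:45 (add 8h to convert from UTC-8).
Kavya in UTC: 11:30-16:30, 17:15-18:00 (add 6h to convert from UTC-6).
Ximena ∩ Nikolai: 10:45-16:30.
Ximena ∩ Nikolai ∩ Imani: 10:45-11:45, 12:15-15:45.
Ximena ∩ Nikolai ∩ Imani ∩ Kavya: 11:30-11:45, 12:15-15:45.

11:30-11:45, 12:15-15:45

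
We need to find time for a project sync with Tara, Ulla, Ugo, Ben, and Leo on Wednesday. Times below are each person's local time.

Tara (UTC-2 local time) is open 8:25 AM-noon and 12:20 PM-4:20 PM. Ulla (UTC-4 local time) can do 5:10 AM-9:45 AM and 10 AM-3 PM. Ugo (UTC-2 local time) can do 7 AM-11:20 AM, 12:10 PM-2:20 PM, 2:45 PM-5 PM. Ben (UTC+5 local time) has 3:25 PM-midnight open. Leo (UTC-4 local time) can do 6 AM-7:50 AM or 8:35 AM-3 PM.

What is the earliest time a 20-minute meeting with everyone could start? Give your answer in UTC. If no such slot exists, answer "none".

10:25

Tara in UTC: 10:25-14:00, 14:20-18:20 (add 2h to convert from UTC-2).
Ulla in UTC: 09:10-13:45, 14:00-19:00 (add 4h to convert from UTC-4).
Ugo in UTC: 09:00-13:20, 14:10-16:20, 16:45-19:00 (add 2h to convert from UTC-2).
Ben in UTC: 10:25-19:00 (subtract 5h to convert from UTC+5).
Leo in UTC: 10:00-11:50, 12:35-19:00 (add 4h to convert from UTC-4).
Tara ∩ Ulla: 10:25-13:45, 14:20-18:20.
Tara ∩ Ulla ∩ Ugo: 10:25-13:20, 14:20-16:20, 16:45-18:20.
Tara ∩ Ulla ∩ Ugo ∩ Ben: 10:25-13:20, 14:20-16:20, 16:45-18:20.
Tara ∩ Ulla ∩ Ugo ∩ Ben ∩ Leo: 10:25-11:50, 12:35-13:20, 14:20-16:20, 16:45-18:20.
The first common window of at least 20 minutes is 10:25-11:50, so the earliest start is 10:25.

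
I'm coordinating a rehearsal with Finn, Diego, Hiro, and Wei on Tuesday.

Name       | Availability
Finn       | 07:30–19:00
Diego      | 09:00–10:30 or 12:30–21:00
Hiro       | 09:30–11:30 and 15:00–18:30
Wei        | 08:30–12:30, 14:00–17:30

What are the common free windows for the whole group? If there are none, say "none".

Finn ∩ Diego: 09:00-10:30, 12:30-19:00.
Finn ∩ Diego ∩ Hiro: 09:30-10:30, 15:00-18:30.
Finn ∩ Diego ∩ Hiro ∩ Wei: 09:30-10:30, 15:00-17:30.
So the common availability across everyone is 09:30-10:30, 15:00-17:30.

09:30-10:30, 15:00-17:30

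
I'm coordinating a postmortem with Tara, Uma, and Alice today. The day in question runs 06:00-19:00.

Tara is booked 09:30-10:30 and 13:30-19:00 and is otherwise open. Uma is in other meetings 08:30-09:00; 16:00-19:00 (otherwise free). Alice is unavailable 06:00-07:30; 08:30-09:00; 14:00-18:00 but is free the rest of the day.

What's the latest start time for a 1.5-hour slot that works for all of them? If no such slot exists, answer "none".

Tara free: 06:00-09:30, 10:30-13:30 (invert busy blocks within the working day).
Uma free: 06:00-08:30, 09:00-16:00 (invert busy blocks within the working day).
Alice free: 07:30-08:30, 09:00-14:00, 18:00-19:00 (invert busy blocks within the working day).
Tara ∩ Uma: 06:00-08:30, 09:00-09:30, 10:30-13:30.
Tara ∩ Uma ∩ Alice: 07:30-08:30, 09:00-09:30, 10:30-13:30.
The last common window of at least 90 minutes is 10:30-13:30; a 90-minute meeting can start as late as 12:00 and still end by 13:30.

12:00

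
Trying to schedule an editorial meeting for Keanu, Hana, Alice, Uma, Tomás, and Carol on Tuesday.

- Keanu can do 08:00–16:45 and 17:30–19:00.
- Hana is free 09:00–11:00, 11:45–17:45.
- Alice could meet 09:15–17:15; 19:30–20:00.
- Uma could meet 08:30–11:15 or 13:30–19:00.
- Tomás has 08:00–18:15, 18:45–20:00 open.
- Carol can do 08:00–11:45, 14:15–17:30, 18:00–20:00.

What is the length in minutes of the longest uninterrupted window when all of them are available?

150

Keanu ∩ Hana: 09:00-11:00, 11:45-16:45, 17:30-17:45.
Keanu ∩ Hana ∩ Alice: 09:15-11:00, 11:45-16:45.
Keanu ∩ Hana ∩ Alice ∩ Uma: 09:15-11:00, 13:30-16:45.
Keanu ∩ Hana ∩ Alice ∩ Uma ∩ Tomás: 09:15-11:00, 13:30-16:45.
Keanu ∩ Hana ∩ Alice ∩ Uma ∩ Tomás ∩ Carol: 09:15-11:00, 14:15-16:45.
So the common availability across everyone is 09:15-11:00, 14:15-16:45.
The longest is 14:15-16:45 at 150 minutes.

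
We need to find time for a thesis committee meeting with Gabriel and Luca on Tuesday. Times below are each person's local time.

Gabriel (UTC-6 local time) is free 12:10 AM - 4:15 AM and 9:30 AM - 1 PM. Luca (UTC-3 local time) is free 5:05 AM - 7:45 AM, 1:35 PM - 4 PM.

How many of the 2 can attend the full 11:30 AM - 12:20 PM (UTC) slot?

0

Gabriel in UTC: 06:10-10:15, 15:30-19:00 (add 6h to convert from UTC-6).
Luca in UTC: 08:05-10:45, 16:35-19:00 (add 3h to convert from UTC-3).
nobody can make the full 11:30-12:20 slot — that's 0.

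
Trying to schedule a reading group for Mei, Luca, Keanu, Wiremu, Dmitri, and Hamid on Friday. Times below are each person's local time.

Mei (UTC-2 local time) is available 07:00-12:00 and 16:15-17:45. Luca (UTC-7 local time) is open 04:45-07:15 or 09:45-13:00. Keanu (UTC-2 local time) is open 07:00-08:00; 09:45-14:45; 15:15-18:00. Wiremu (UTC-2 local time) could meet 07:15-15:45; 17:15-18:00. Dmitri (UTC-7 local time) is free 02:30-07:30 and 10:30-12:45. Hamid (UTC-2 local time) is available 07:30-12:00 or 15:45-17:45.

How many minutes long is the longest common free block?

Mei in UTC: 09:00-14:00, 18:15-19:45 (add 2h to convert from UTC-2).
Luca in UTC: 11:45-14:15, 16:45-20:00 (add 7h to convert from UTC-7).
Keanu in UTC: 09:00-10:00, 11:45-16:45, 17:15-20:00 (add 2h to convert from UTC-2).
Wiremu in UTC: 09:15-17:45, 19:15-20:00 (add 2h to convert from UTC-2).
Dmitri in UTC: 09:30-14:30, 17:30-19:45 (add 7h to convert from UTC-7).
Hamid in UTC: 09:30-14:00, 17:45-19:45 (add 2h to convert from UTC-2).
Mei ∩ Luca: 11:45-14:00, 18:15-19:45.
Mei ∩ Luca ∩ Keanu: 11:45-14:00, 18:15-19:45.
Mei ∩ Luca ∩ Keanu ∩ Wiremu: 11:45-14:00, 19:15-19:45.
Mei ∩ Luca ∩ Keanu ∩ Wiremu ∩ Dmitri: 11:45-14:00, 19:15-19:45.
Mei ∩ Luca ∩ Keanu ∩ Wiremu ∩ Dmitri ∩ Hamid: 11:45-14:00, 19:15-19:45.
The longest is 11:45-14:00 at 135 minutes.

135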